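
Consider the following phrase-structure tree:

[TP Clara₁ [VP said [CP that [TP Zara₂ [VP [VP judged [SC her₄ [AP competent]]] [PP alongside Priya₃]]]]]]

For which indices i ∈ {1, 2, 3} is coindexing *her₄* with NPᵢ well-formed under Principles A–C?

{1, 3}

*her* is a pronoun, so Principle B applies: it must be free in its binding domain.
Binding domain of *her₄*: the embedded TP, whose subject is Zara₂.
*Clara₁* c-commands the pronoun but from outside its binding domain, and is not c-commanded by it → coindexation permitted.
*Zara₂* c-commands the pronoun within its binding domain → coindexation would violate Principle B.
*Priya₃* and the pronoun do not c-command one another → neither Principle B nor Principle C is at stake; coindexation permitted.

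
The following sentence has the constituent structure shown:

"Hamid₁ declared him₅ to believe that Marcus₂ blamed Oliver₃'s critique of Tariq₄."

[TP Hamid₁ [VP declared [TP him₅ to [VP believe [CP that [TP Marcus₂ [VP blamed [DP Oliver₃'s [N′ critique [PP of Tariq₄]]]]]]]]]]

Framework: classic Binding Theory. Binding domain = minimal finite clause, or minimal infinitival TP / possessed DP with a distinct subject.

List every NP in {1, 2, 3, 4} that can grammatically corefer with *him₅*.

*him* is a pronoun, so Principle B applies: it must be free in its binding domain.
Binding domain of *him₅*: the matrix TP, whose subject is Hamid₁.
*Hamid₁* c-commands the pronoun within its binding domain → coindexation would violate Principle B.
*Marcus₂*: the pronoun c-commands this R-expression → coindexation would violate Principle C on *Marcus₂*.
*Oliver₃*: the pronoun c-commands this R-expression → coindexation would violate Principle C on *Oliver₃*.
*Tariq₄*: the pronoun c-commands this R-expression → coindexation would violate Principle C on *Tariq₄*.

none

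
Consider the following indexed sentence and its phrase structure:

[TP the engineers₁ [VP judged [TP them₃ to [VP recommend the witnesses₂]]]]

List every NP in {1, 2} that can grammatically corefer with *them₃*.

*them* is a pronoun, so Principle B applies: it must be free in its binding domain.
Binding domain of *them₃*: the matrix TP, whose subject is the engineers₁.
*the engineers₁* c-commands the pronoun within its binding domain → coindexation would violate Principle B.
*the witnesses₂*: the pronoun c-commands this R-expression → coindexation would violate Principle C on *the witnesses₂*.

none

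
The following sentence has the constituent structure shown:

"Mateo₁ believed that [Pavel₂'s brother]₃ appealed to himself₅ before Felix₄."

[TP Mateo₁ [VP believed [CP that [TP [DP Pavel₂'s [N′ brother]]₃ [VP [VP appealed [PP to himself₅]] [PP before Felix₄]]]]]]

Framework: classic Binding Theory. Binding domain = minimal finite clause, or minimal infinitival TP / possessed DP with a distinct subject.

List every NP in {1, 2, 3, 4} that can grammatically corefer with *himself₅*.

{3}

*himself* is an anaphor, so Principle A applies: it must be bound in its binding domain.
Binding domain of *himself₅*: the embedded TP, whose subject is [Pavel₂'s brother]₃.
*Mateo₁* c-commands the anaphor but is outside its binding domain → cannot satisfy Principle A.
*Pavel₂* does not c-command the anaphor → cannot bind it.
*[Pavel₂'s brother]₃* c-commands the anaphor within its binding domain → licit binder.
*Felix₄* does not c-command the anaphor → cannot bind it.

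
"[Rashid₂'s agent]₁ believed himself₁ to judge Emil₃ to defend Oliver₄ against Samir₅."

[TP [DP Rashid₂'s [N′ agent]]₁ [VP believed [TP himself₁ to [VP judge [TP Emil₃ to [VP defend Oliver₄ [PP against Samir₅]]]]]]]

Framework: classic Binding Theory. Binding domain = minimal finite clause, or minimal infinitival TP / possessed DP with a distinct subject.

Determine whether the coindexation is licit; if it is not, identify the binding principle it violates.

grammatical

The two coindexed NPs are *[Rashid₂'s agent]₁* and *himself₁*.
*himself₁* is an anaphor; its binding domain is the matrix TP, whose subject is [Rashid₂'s agent]₁. *[Rashid₂'s agent]₁* c-commands it within that domain and shares its index, so Principle A is satisfied.
*[Rashid₂'s agent]₁* is an R-expression; *himself₁* does not c-command it, and no other NP shares its index, so Principle C is satisfied.
All principles are respected.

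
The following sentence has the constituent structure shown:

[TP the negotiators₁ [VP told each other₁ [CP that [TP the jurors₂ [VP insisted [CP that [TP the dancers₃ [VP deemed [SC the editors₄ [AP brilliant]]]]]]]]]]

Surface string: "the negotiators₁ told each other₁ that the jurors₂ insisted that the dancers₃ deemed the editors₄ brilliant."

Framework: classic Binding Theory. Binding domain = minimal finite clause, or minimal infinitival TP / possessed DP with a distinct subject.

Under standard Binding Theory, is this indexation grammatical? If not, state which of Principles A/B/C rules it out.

grammatical

The two coindexed NPs are *the negotiators₁* and *each other₁*.
*each other₁* is an anaphor; its binding domain is the matrix TP, whose subject is the negotiators₁. *the negotiators₁* c-commands it within that domain and shares its index, so Principle A is satisfied.
*the negotiators₁* is an R-expression; *each other₁* does not c-command it, and no other NP shares its index, so Principle C is satisfied.
All principles are respected.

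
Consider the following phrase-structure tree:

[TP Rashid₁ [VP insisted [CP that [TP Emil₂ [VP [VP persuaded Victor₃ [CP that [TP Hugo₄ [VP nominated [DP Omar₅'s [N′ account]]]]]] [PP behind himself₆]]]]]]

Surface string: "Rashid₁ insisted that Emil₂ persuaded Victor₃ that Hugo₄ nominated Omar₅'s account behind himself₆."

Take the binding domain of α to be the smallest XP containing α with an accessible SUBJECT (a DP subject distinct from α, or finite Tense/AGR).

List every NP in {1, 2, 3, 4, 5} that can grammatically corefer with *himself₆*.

*himself* is an anaphor, so Principle A applies: it must be bound in its binding domain.
Binding domain of *himself₆*: the embedded TP, whose subject is Emil₂.
*Rashid₁* c-commands the anaphor but is outside its binding domain → cannot satisfy Principle A.
*Emil₂* c-commands the anaphor within its binding domain → licit binder.
*Victor₃* does not c-command the anaphor → cannot bind it.
*Hugo₄* does not c-command the anaphor → cannot bind it.
*Omar₅* does not c-command the anaphor → cannot bind it.

{2}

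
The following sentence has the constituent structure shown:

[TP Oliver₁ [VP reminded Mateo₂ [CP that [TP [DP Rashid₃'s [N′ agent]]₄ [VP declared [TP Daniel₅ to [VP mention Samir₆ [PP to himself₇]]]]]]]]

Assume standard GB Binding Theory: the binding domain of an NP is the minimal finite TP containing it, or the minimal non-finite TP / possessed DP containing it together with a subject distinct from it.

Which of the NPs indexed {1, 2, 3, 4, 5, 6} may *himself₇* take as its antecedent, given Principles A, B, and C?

*himself* is an anaphor, so Principle A applies: it must be bound in its binding domain.
Binding domain of *himself₇*: the embedded TP, whose subject is Daniel₅.
*Oliver₁* c-commands the anaphor but is outside its binding domain → cannot satisfy Principle A.
*Mateo₂* c-commands the anaphor but is outside its binding domain → cannot satisfy Principle A.
*Rashid₃* does not c-command the anaphor → cannot bind it.
*[Rashid₃'s agent]₄* c-commands the anaphor but is outside its binding domain → cannot satisfy Principle A.
*Daniel₅* c-commands the anaphor within its binding domain → licit binder.
*Samir₆* c-commands the anaphor within its binding domain → licit binder.

{5, 6}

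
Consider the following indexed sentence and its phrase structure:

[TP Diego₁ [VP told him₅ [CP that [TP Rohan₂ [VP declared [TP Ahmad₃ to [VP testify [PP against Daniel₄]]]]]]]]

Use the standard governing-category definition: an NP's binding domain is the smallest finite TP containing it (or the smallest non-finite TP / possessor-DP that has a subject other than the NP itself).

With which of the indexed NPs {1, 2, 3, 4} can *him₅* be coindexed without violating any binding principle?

none

*him* is a pronoun, so Principle B applies: it must be free in its binding domain.
Binding domain of *him₅*: the matrix TP, whose subject is Diego₁.
*Diego₁* c-commands the pronoun within its binding domain → coindexation would violate Principle B.
*Rohan₂*: the pronoun c-commands this R-expression → coindexation would violate Principle C on *Rohan₂*.
*Ahmad₃*: the pronoun c-commands this R-expression → coindexation would violate Principle C on *Ahmad₃*.
*Daniel₄*: the pronoun c-commands this R-expression → coindexation would violate Principle C on *Daniel₄*.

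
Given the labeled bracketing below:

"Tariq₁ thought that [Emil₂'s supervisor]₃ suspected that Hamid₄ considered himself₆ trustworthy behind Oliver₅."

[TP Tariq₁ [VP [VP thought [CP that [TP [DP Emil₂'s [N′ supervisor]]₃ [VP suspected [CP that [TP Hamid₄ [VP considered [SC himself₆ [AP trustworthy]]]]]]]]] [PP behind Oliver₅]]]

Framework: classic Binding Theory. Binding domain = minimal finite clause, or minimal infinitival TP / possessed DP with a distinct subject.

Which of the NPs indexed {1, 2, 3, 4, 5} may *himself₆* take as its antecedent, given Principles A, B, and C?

*himself* is an anaphor, so Principle A applies: it must be bound in its binding domain.
Binding domain of *himself₆*: the embedded TP, whose subject is Hamid₄.
*Tariq₁* c-commands the anaphor but is outside its binding domain → cannot satisfy Principle A.
*Emil₂* does not c-command the anaphor → cannot bind it.
*[Emil₂'s supervisor]₃* c-commands the anaphor but is outside its binding domain → cannot satisfy Principle A.
*Hamid₄* c-commands the anaphor within its binding domain → licit binder.
*Oliver₅* does not c-command the anaphor → cannot bind it.

{4}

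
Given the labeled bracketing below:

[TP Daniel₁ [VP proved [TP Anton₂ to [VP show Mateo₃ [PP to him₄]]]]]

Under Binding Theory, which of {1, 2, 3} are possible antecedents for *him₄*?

{1}

*him* is a pronoun, so Principle B applies: it must be free in its binding domain.
Binding domain of *him₄*: the embedded TP, whose subject is Anton₂.
*Daniel₁* c-commands the pronoun but from outside its binding domain, and is not c-commanded by it → coindexation permitted.
*Anton₂* c-commands the pronoun within its binding domain → coindexation would violate Principle B.
*Mateo₃* c-commands the pronoun within its binding domain → coindexation would violate Principle B.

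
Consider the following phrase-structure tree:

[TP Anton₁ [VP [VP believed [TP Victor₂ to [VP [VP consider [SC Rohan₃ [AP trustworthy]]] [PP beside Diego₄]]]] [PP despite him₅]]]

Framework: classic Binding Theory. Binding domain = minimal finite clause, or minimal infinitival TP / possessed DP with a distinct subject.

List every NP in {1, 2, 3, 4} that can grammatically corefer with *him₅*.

*him* is a pronoun, so Principle B applies: it must be free in its binding domain.
Binding domain of *him₅*: the matrix TP, whose subject is Anton₁.
*Anton₁* c-commands the pronoun within its binding domain → coindexation would violate Principle B.
*Victor₂* and the pronoun do not c-command one another → neither Principle B nor Principle C is at stake; coindexation permitted.
*Rohan₃* and the pronoun do not c-command one another → neither Principle B nor Principle C is at stake; coindexation permitted.
*Diego₄* and the pronoun do not c-command one another → neither Principle B nor Principle C is at stake; coindexation permitted.

{2, 3, 4}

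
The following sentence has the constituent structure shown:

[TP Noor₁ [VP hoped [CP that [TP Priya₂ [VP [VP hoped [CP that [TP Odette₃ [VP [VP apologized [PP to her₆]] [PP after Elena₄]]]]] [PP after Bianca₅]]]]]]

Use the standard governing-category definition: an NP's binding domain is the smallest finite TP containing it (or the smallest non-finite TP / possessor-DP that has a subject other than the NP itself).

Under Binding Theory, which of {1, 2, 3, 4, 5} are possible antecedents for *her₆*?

{1, 2, 4, 5}

*her* is a pronoun, so Principle B applies: it must be free in its binding domain.
Binding domain of *her₆*: the embedded TP, whose subject is Odette₃.
*Noor₁* c-commands the pronoun but from outside its binding domain, and is not c-commanded by it → coindexation permitted.
*Priya₂* c-commands the pronoun but from outside its binding domain, and is not c-commanded by it → coindexation permitted.
*Odette₃* c-commands the pronoun within its binding domain → coindexation would violate Principle B.
*Elena₄* and the pronoun do not c-command one another → neither Principle B nor Principle C is at stake; coindexation permitted.
*Bianca₅* and the pronoun do not c-command one another → neither Principle B nor Principle C is at stake; coindexation permitted.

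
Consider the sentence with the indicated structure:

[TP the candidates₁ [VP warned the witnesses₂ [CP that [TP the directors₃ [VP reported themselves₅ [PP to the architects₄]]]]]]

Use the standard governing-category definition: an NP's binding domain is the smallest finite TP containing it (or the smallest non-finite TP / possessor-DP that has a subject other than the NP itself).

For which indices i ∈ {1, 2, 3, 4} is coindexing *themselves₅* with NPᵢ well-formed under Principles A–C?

{3}

*themselves* is an anaphor, so Principle A applies: it must be bound in its binding domain.
Binding domain of *themselves₅*: the embedded TP, whose subject is the directors₃.
*the candidates₁* c-commands the anaphor but is outside its binding domain → cannot satisfy Principle A.
*the witnesses₂* c-commands the anaphor but is outside its binding domain → cannot satisfy Principle A.
*the directors₃* c-commands the anaphor within its binding domain → licit binder.
*the architects₄* does not c-command the anaphor → cannot bind it.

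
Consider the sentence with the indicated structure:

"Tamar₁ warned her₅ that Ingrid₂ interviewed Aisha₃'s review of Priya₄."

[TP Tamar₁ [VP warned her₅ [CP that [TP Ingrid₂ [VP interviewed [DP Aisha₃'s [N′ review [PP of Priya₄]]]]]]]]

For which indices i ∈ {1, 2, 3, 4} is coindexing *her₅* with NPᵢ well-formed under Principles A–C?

*her* is a pronoun, so Principle B applies: it must be free in its binding domain.
Binding domain of *her₅*: the matrix TP, whose subject is Tamar₁.
*Tamar₁* c-commands the pronoun within its binding domain → coindexation would violate Principle B.
*Ingrid₂*: the pronoun c-commands this R-expression → coindexation would violate Principle C on *Ingrid₂*.
*Aisha₃*: the pronoun c-commands this R-expression → coindexation would violate Principle C on *Aisha₃*.
*Priya₄*: the pronoun c-commands this R-expression → coindexation would violate Principle C on *Priya₄*.

none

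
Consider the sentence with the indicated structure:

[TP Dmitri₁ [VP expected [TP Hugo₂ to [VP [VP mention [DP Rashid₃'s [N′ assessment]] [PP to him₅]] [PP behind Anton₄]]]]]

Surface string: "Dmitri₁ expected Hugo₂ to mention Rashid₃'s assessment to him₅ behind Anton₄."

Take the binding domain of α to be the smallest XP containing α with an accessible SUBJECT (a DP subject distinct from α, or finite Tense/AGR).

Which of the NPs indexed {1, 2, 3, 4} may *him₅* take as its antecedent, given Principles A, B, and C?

{1, 3, 4}

*him* is a pronoun, so Principle B applies: it must be free in its binding domain.
Binding domain of *him₅*: the embedded TP, whose subject is Hugo₂.
*Dmitri₁* c-commands the pronoun but from outside its binding domain, and is not c-commanded by it → coindexation permitted.
*Hugo₂* c-commands the pronoun within its binding domain → coindexation would violate Principle B.
*Rashid₃* and the pronoun do not c-command one another → neither Principle B nor Principle C is at stake; coindexation permitted.
*Anton₄* and the pronoun do not c-command one another → neither Principle B nor Principle C is at stake; coindexation permitted.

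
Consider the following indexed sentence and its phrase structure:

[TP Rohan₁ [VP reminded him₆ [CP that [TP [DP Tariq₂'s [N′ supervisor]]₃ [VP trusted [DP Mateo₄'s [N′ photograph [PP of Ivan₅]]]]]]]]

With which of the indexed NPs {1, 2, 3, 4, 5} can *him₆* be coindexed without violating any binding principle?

*him* is a pronoun, so Principle B applies: it must be free in its binding domain.
Binding domain of *him₆*: the matrix TP, whose subject is Rohan₁.
*Rohan₁* c-commands the pronoun within its binding domain → coindexation would violate Principle B.
*Tariq₂*: the pronoun c-commands this R-expression → coindexation would violate Principle C on *Tariq₂*.
*[Tariq₂'s supervisor]₃*: the pronoun c-commands this R-expression → coindexation would violate Principle C on *[Tariq₂'s supervisor]₃*.
*Mateo₄*: the pronoun c-commands this R-expression → coindexation would violate Principle C on *Mateo₄*.
*Ivan₅*: the pronoun c-commands this R-expression → coindexation would violate Principle C on *Ivan₅*.

none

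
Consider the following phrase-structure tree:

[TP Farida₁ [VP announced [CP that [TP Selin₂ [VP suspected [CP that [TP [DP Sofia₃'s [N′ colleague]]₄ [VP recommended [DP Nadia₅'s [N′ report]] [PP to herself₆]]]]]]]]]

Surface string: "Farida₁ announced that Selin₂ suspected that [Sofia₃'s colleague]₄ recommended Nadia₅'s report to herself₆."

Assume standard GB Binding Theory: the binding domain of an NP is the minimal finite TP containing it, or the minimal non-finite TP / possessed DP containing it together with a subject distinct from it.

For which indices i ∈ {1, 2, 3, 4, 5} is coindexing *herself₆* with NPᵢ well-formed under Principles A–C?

*herself* is an anaphor, so Principle A applies: it must be bound in its binding domain.
Binding domain of *herself₆*: the embedded TP, whose subject is [Sofia₃'s colleague]₄.
*Farida₁* c-commands the anaphor but is outside its binding domain → cannot satisfy Principle A.
*Selin₂* c-commands the anaphor but is outside its binding domain → cannot satisfy Principle A.
*Sofia₃* does not c-command the anaphor → cannot bind it.
*[Sofia₃'s colleague]₄* c-commands the anaphor within its binding domain → licit binder.
*Nadia₅* does not c-command the anaphor → cannot bind it.

{4}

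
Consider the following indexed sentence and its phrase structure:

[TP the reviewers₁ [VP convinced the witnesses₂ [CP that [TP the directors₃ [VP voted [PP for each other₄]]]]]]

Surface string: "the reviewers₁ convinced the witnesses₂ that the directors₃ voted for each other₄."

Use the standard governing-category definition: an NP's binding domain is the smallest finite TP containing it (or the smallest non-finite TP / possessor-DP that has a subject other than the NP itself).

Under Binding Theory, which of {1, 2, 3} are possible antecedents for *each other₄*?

{3}

*each other* is an anaphor, so Principle A applies: it must be bound in its binding domain.
Binding domain of *each other₄*: the embedded TP, whose subject is the directors₃.
*the reviewers₁* c-commands the anaphor but is outside its binding domain → cannot satisfy Principle A.
*the witnesses₂* c-commands the anaphor but is outside its binding domain → cannot satisfy Principle A.
*the directors₃* c-commands the anaphor within its binding domain → licit binder.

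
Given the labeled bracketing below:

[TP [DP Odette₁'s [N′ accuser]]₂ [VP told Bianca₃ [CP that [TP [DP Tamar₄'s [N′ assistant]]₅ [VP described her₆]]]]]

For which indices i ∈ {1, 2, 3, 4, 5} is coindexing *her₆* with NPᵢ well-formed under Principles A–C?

{1, 2, 3, 4}

*her* is a pronoun, so Principle B applies: it must be free in its binding domain.
Binding domain of *her₆*: the embedded TP, whose subject is [Tamar₄'s assistant]₅.
*Odette₁* and the pronoun do not c-command one another → neither Principle B nor Principle C is at stake; coindexation permitted.
*[Odette₁'s accuser]₂* c-commands the pronoun but from outside its binding domain, and is not c-commanded by it → coindexation permitted.
*Bianca₃* c-commands the pronoun but from outside its binding domain, and is not c-commanded by it → coindexation permitted.
*Tamar₄* and the pronoun do not c-command one another → neither Principle B nor Principle C is at stake; coindexation permitted.
*[Tamar₄'s assistant]₅* c-commands the pronoun within its binding domain → coindexation would violate Principle B.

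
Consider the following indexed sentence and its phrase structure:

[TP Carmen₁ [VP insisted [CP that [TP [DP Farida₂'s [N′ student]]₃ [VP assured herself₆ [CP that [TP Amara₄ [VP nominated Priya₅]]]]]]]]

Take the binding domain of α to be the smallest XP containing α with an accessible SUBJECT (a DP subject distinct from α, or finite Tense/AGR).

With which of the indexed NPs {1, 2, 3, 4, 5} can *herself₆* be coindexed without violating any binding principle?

{3}

*herself* is an anaphor, so Principle A applies: it must be bound in its binding domain.
Binding domain of *herself₆*: the embedded TP, whose subject is [Farida₂'s student]₃.
*Carmen₁* c-commands the anaphor but is outside its binding domain → cannot satisfy Principle A.
*Farida₂* does not c-command the anaphor → cannot bind it.
*[Farida₂'s student]₃* c-commands the anaphor within its binding domain → licit binder.
*Amara₄* does not c-command the anaphor → cannot bind it.
*Priya₅* does not c-command the anaphor → cannot bind it.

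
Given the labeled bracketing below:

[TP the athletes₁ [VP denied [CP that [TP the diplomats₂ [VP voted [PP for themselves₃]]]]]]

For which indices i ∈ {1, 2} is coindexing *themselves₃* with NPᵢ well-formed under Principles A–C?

*themselves* is an anaphor, so Principle A applies: it must be bound in its binding domain.
Binding domain of *themselves₃*: the embedded TP, whose subject is the diplomats₂.
*the athletes₁* c-commands the anaphor but is outside its binding domain → cannot satisfy Principle A.
*the diplomats₂* c-commands the anaphor within its binding domain → licit binder.

{2}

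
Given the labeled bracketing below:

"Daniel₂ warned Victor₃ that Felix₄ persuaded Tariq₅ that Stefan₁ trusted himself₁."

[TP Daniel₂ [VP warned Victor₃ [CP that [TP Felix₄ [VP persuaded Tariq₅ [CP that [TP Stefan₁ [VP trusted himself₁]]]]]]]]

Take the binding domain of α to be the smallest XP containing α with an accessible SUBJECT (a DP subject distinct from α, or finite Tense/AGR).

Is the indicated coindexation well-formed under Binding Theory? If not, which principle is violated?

The two coindexed NPs are *Stefan₁* and *himself₁*.
*himself₁* is an anaphor; its binding domain is the embedded TP, whose subject is Stefan₁. *Stefan₁* c-commands it within that domain and shares its index, so Principle A is satisfied.
*Stefan₁* is an R-expression; *himself₁* does not c-command it, and no other NP shares its index, so Principle C is satisfied.
All principles are respected.

grammatical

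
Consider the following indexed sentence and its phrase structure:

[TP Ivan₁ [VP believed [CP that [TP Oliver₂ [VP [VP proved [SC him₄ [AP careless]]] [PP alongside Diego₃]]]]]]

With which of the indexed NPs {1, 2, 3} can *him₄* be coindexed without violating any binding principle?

*him* is a pronoun, so Principle B applies: it must be free in its binding domain.
Binding domain of *him₄*: the embedded TP, whose subject is Oliver₂.
*Ivan₁* c-commands the pronoun but from outside its binding domain, and is not c-commanded by it → coindexation permitted.
*Oliver₂* c-commands the pronoun within its binding domain → coindexation would violate Principle B.
*Diego₃* and the pronoun do not c-command one another → neither Principle B nor Principle C is at stake; coindexation permitted.

{1, 3}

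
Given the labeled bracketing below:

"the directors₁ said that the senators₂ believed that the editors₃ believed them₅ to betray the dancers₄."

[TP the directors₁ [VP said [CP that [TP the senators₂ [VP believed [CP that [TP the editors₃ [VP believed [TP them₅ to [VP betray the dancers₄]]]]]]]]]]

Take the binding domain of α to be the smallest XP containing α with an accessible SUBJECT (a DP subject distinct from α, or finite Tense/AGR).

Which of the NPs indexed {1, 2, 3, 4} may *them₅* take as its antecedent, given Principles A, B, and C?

{1, 2}

*them* is a pronoun, so Principle B applies: it must be free in its binding domain.
Binding domain of *them₅*: the embedded TP, whose subject is the editors₃.
*the directors₁* c-commands the pronoun but from outside its binding domain, and is not c-commanded by it → coindexation permitted.
*the senators₂* c-commands the pronoun but from outside its binding domain, and is not c-commanded by it → coindexation permitted.
*the editors₃* c-commands the pronoun within its binding domain → coindexation would violate Principle B.
*the dancers₄*: the pronoun c-commands this R-expression → coindexation would violate Principle C on *the dancers₄*.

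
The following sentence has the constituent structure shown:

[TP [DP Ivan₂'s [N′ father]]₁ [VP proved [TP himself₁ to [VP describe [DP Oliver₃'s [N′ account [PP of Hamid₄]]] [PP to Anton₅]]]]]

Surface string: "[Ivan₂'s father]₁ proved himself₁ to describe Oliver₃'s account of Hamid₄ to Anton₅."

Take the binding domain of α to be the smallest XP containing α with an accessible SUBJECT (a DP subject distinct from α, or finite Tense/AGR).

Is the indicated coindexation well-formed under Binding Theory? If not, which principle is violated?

grammatical

The two coindexed NPs are *[Ivan₂'s father]₁* and *himself₁*.
*himself₁* is an anaphor; its binding domain is the matrix TP, whose subject is [Ivan₂'s father]₁. *[Ivan₂'s father]₁* c-commands it within that domain and shares its index, so Principle A is satisfied.
*[Ivan₂'s father]₁* is an R-expression; *himself₁* does not c-command it, and no other NP shares its index, so Principle C is satisfied.
All principles are respected.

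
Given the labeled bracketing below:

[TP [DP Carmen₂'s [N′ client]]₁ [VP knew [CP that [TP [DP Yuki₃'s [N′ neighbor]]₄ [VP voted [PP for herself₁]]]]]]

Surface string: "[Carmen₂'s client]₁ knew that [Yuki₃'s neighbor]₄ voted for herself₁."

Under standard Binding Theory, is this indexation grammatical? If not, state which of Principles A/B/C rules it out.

The two coindexed NPs are *[Carmen₂'s client]₁* and *herself₁*.
*herself₁* is an anaphor. Principle A requires it to be bound within its binding domain — the embedded TP, whose subject is [Yuki₃'s neighbor]₄.
Within that domain it is c-commanded by *[Yuki₃'s neighbor]₄*, which does not share its index.
*[Carmen₂'s client]₁* does c-command the anaphor, but from outside its binding domain.
The anaphor is unbound in its domain → Principle A violation.

Principle A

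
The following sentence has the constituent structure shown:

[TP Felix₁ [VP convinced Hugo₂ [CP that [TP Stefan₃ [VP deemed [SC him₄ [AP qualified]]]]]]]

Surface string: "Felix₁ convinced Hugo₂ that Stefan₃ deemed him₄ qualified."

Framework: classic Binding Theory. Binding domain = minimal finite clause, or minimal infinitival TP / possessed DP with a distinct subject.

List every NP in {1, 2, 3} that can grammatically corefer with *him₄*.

{1, 2}

*him* is a pronoun, so Principle B applies: it must be free in its binding domain.
Binding domain of *him₄*: the embedded TP, whose subject is Stefan₃.
*Felix₁* c-commands the pronoun but from outside its binding domain, and is not c-commanded by it → coindexation permitted.
*Hugo₂* c-commands the pronoun but from outside its binding domain, and is not c-commanded by it → coindexation permitted.
*Stefan₃* c-commands the pronoun within its binding domain → coindexation would violate Principle B.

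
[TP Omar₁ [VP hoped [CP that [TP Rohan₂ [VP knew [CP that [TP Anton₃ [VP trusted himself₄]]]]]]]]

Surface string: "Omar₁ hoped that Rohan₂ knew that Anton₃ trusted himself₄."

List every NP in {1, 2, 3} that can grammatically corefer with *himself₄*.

{3}

*himself* is an anaphor, so Principle A applies: it must be bound in its binding domain.
Binding domain of *himself₄*: the embedded TP, whose subject is Anton₃.
*Omar₁* c-commands the anaphor but is outside its binding domain → cannot satisfy Principle A.
*Rohan₂* c-commands the anaphor but is outside its binding domain → cannot satisfy Principle A.
*Anton₃* c-commands the anaphor within its binding domain → licit binder.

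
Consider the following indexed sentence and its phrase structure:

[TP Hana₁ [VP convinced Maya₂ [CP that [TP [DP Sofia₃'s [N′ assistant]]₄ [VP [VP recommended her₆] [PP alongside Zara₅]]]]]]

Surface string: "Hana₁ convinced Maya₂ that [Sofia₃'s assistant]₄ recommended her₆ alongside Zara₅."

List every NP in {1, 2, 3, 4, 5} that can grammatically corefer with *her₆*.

*her* is a pronoun, so Principle B applies: it must be free in its binding domain.
Binding domain of *her₆*: the embedded TP, whose subject is [Sofia₃'s assistant]₄.
*Hana₁* c-commands the pronoun but from outside its binding domain, and is not c-commanded by it → coindexation permitted.
*Maya₂* c-commands the pronoun but from outside its binding domain, and is not c-commanded by it → coindexation permitted.
*Sofia₃* and the pronoun do not c-command one another → neither Principle B nor Principle C is at stake; coindexation permitted.
*[Sofia₃'s assistant]₄* c-commands the pronoun within its binding domain → coindexation would violate Principle B.
*Zara₅* and the pronoun do not c-command one another → neither Principle B nor Principle C is at stake; coindexation permitted.

{1, 2, 3, 5}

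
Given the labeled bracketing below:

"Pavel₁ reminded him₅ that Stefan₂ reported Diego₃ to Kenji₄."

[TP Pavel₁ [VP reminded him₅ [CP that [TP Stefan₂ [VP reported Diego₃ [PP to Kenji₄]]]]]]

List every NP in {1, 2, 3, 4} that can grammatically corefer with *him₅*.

*him* is a pronoun, so Principle B applies: it must be free in its binding domain.
Binding domain of *him₅*: the matrix TP, whose subject is Pavel₁.
*Pavel₁* c-commands the pronoun within its binding domain → coindexation would violate Principle B.
*Stefan₂*: the pronoun c-commands this R-expression → coindexation would violate Principle C on *Stefan₂*.
*Diego₃*: the pronoun c-commands this R-expression → coindexation would violate Principle C on *Diego₃*.
*Kenji₄*: the pronoun c-commands this R-expression → coindexation would violate Principle C on *Kenji₄*.

none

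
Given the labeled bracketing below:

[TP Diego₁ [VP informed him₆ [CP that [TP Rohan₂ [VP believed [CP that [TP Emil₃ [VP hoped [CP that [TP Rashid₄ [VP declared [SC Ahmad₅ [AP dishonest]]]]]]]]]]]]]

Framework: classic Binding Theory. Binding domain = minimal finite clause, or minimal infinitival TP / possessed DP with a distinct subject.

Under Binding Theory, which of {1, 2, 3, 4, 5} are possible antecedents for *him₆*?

none

*him* is a pronoun, so Principle B applies: it must be free in its binding domain.
Binding domain of *him₆*: the matrix TP, whose subject is Diego₁.
*Diego₁* c-commands the pronoun within its binding domain → coindexation would violate Principle B.
*Rohan₂*: the pronoun c-commands this R-expression → coindexation would violate Principle C on *Rohan₂*.
*Emil₃*: the pronoun c-commands this R-expression → coindexation would violate Principle C on *Emil₃*.
*Rashid₄*: the pronoun c-commands this R-expression → coindexation would violate Principle C on *Rashid₄*.
*Ahmad₅*: the pronoun c-commands this R-expression → coindexation would violate Principle C on *Ahmad₅*.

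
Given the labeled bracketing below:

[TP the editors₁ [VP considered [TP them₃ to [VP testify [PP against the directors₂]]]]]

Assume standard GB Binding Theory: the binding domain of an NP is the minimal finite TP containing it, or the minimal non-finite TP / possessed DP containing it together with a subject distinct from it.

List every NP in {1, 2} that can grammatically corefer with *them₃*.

*them* is a pronoun, so Principle B applies: it must be free in its binding domain.
Binding domain of *them₃*: the matrix TP, whose subject is the editors₁.
*the editors₁* c-commands the pronoun within its binding domain → coindexation would violate Principle B.
*the directors₂*: the pronoun c-commands this R-expression → coindexation would violate Principle C on *the directors₂*.

none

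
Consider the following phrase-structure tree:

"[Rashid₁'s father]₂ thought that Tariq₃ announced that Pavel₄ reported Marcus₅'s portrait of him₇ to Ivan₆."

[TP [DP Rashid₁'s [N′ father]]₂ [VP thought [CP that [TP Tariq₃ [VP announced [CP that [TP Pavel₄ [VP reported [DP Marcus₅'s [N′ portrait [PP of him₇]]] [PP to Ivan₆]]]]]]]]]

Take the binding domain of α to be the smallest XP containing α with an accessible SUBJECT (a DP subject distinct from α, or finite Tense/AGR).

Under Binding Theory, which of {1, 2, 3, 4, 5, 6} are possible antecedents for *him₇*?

{1, 2, 3, 4, 6}

*him* is a pronoun, so Principle B applies: it must be free in its binding domain.
Binding domain of *him₇*: the possessed DP, whose subject is Marcus₅.
*Rashid₁* and the pronoun do not c-command one another → neither Principle B nor Principle C is at stake; coindexation permitted.
*[Rashid₁'s father]₂* c-commands the pronoun but from outside its binding domain, and is not c-commanded by it → coindexation permitted.
*Tariq₃* c-commands the pronoun but from outside its binding domain, and is not c-commanded by it → coindexation permitted.
*Pavel₄* c-commands the pronoun but from outside its binding domain, and is not c-commanded by it → coindexation permitted.
*Marcus₅* c-commands the pronoun within its binding domain → coindexation would violate Principle B.
*Ivan₆* and the pronoun do not c-command one another → neither Principle B nor Principle C is at stake; coindexation permitted.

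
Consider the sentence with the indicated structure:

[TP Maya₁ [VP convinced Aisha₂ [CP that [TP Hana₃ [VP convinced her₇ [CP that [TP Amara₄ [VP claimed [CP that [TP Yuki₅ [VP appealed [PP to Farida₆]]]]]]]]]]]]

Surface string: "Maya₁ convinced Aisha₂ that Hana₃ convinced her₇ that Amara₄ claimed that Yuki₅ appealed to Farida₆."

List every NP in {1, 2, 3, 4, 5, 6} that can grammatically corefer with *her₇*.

{1, 2}

*her* is a pronoun, so Principle B applies: it must be free in its binding domain.
Binding domain of *her₇*: the embedded TP, whose subject is Hana₃.
*Maya₁* c-commands the pronoun but from outside its binding domain, and is not c-commanded by it → coindexation permitted.
*Aisha₂* c-commands the pronoun but from outside its binding domain, and is not c-commanded by it → coindexation permitted.
*Hana₃* c-commands the pronoun within its binding domain → coindexation would violate Principle B.
*Amara₄*: the pronoun c-commands this R-expression → coindexation would violate Principle C on *Amara₄*.
*Yuki₅*: the pronoun c-commands this R-expression → coindexation would violate Principle C on *Yuki₅*.
*Farida₆*: the pronoun c-commands this R-expression → coindexation would violate Principle C on *Farida₆*.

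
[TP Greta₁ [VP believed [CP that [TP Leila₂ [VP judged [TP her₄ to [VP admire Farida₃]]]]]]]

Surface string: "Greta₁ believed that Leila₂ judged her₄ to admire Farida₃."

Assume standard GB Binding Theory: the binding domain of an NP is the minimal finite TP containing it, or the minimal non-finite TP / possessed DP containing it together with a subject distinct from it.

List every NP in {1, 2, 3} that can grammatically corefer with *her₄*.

{1}

*her* is a pronoun, so Principle B applies: it must be free in its binding domain.
Binding domain of *her₄*: the embedded TP, whose subject is Leila₂.
*Greta₁* c-commands the pronoun but from outside its binding domain, and is not c-commanded by it → coindexation permitted.
*Leila₂* c-commands the pronoun within its binding domain → coindexation would violate Principle B.
*Farida₃*: the pronoun c-commands this R-expression → coindexation would violate Principle C on *Farida₃*.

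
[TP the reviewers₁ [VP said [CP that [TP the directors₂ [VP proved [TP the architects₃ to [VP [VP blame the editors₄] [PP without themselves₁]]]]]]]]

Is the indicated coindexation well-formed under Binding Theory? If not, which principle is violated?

The two coindexed NPs are *the reviewers₁* and *themselves₁*.
*themselves₁* is an anaphor. Principle A requires it to be bound within its binding domain — the embedded TP, whose subject is the architects₃.
Within that domain it is c-commanded by *the architects₃*, which does not share its index.
*the reviewers₁* does c-command the anaphor, but from outside its binding domain.
The anaphor is unbound in its domain → Principle A violation.

Principle A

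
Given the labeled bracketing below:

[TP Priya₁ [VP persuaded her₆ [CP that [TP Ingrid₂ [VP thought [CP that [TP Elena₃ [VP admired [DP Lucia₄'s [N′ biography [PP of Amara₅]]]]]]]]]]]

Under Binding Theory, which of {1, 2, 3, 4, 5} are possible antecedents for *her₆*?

*her* is a pronoun, so Principle B applies: it must be free in its binding domain.
Binding domain of *her₆*: the matrix TP, whose subject is Priya₁.
*Priya₁* c-commands the pronoun within its binding domain → coindexation would violate Principle B.
*Ingrid₂*: the pronoun c-commands this R-expression → coindexation would violate Principle C on *Ingrid₂*.
*Elena₃*: the pronoun c-commands this R-expression → coindexation would violate Principle C on *Elena₃*.
*Lucia₄*: the pronoun c-commands this R-expression → coindexation would violate Principle C on *Lucia₄*.
*Amara₅*: the pronoun c-commands this R-expression → coindexation would violate Principle C on *Amara₅*.

none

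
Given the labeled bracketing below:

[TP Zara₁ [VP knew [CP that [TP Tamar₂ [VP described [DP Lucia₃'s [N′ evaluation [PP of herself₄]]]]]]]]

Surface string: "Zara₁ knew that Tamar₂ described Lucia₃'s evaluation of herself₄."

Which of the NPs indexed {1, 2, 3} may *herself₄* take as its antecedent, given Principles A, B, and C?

*herself* is an anaphor, so Principle A applies: it must be bound in its binding domain.
Binding domain of *herself₄*: the possessed DP, whose subject is Lucia₃.
*Zara₁* c-commands the anaphor but is outside its binding domain → cannot satisfy Principle A.
*Tamar₂* c-commands the anaphor but is outside its binding domain → cannot satisfy Principle A.
*Lucia₃* c-commands the anaphor within its binding domain → licit binder.

{3}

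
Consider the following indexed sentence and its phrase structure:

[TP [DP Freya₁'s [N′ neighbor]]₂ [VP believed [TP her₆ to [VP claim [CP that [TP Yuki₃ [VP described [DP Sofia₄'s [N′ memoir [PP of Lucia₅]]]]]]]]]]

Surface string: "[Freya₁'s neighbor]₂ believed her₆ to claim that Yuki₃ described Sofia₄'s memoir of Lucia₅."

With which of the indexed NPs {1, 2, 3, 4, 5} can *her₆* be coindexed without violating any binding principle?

*her* is a pronoun, so Principle B applies: it must be free in its binding domain.
Binding domain of *her₆*: the matrix TP, whose subject is [Freya₁'s neighbor]₂.
*Freya₁* and the pronoun do not c-command one another → neither Principle B nor Principle C is at stake; coindexation permitted.
*[Freya₁'s neighbor]₂* c-commands the pronoun within its binding domain → coindexation would violate Principle B.
*Yuki₃*: the pronoun c-commands this R-expression → coindexation would violate Principle C on *Yuki₃*.
*Sofia₄*: the pronoun c-commands this R-expression → coindexation would violate Principle C on *Sofia₄*.
*Lucia₅*: the pronoun c-commands this R-expression → coindexation would violate Principle C on *Lucia₅*.

{1}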